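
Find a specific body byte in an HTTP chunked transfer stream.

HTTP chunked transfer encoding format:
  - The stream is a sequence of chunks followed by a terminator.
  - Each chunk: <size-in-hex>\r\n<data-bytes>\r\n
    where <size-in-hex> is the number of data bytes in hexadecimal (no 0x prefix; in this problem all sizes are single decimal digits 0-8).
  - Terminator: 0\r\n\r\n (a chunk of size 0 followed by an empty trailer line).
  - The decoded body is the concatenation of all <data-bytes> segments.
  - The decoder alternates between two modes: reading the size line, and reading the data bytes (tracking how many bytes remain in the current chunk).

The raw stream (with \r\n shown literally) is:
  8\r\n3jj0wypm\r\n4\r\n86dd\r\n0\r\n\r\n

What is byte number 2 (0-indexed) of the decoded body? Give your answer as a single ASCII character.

Answer: j

Derivation:
Chunk 1: stream[0..1]='8' size=0x8=8, data at stream[3..11]='3jj0wypm' -> body[0..8], body so far='3jj0wypm'
Chunk 2: stream[13..14]='4' size=0x4=4, data at stream[16..20]='86dd' -> body[8..12], body so far='3jj0wypm86dd'
Chunk 3: stream[22..23]='0' size=0 (terminator). Final body='3jj0wypm86dd' (12 bytes)
Body byte 2 = 'j'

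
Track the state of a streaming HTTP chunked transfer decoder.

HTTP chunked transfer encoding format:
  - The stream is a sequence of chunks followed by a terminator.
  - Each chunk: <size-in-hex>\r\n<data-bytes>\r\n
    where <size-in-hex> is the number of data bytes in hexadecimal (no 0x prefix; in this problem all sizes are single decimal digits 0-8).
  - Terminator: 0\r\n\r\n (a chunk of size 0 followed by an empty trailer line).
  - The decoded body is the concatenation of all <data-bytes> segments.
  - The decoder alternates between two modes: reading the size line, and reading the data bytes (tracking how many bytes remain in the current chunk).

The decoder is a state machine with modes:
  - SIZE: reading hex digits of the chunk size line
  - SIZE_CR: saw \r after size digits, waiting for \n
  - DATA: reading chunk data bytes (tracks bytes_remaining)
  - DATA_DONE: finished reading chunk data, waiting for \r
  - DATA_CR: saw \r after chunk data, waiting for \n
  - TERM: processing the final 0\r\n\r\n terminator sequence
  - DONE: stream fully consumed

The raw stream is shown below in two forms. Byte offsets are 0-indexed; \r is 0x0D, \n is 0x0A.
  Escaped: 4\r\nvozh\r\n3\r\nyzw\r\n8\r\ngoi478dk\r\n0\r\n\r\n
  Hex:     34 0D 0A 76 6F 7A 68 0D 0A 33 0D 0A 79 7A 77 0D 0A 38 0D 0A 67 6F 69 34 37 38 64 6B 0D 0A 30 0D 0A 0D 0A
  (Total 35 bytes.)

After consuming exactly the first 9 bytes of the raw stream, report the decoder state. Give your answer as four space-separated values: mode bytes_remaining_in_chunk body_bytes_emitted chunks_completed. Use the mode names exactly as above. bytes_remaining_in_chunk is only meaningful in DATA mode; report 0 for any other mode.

Answer: SIZE 0 4 1

Derivation:
Byte 0 = '4': mode=SIZE remaining=0 emitted=0 chunks_done=0
Byte 1 = 0x0D: mode=SIZE_CR remaining=0 emitted=0 chunks_done=0
Byte 2 = 0x0A: mode=DATA remaining=4 emitted=0 chunks_done=0
Byte 3 = 'v': mode=DATA remaining=3 emitted=1 chunks_done=0
Byte 4 = 'o': mode=DATA remaining=2 emitted=2 chunks_done=0
Byte 5 = 'z': mode=DATA remaining=1 emitted=3 chunks_done=0
Byte 6 = 'h': mode=DATA_DONE remaining=0 emitted=4 chunks_done=0
Byte 7 = 0x0D: mode=DATA_CR remaining=0 emitted=4 chunks_done=0
Byte 8 = 0x0A: mode=SIZE remaining=0 emitted=4 chunks_done=1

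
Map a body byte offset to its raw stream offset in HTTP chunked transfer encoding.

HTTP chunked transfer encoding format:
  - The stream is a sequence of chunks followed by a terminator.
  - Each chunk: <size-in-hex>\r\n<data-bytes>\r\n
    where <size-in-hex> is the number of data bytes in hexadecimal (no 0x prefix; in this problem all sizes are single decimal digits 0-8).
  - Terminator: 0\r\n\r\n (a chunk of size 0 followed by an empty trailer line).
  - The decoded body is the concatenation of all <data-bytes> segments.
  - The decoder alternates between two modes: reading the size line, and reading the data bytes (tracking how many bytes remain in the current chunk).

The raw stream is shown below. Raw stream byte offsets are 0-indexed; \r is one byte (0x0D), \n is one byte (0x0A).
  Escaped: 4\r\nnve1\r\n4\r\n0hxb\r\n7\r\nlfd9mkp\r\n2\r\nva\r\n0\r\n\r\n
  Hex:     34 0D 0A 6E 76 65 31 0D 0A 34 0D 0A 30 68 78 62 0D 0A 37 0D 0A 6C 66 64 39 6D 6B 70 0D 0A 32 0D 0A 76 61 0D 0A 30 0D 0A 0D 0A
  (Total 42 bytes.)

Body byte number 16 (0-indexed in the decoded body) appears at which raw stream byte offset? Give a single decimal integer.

Chunk 1: stream[0..1]='4' size=0x4=4, data at stream[3..7]='nve1' -> body[0..4], body so far='nve1'
Chunk 2: stream[9..10]='4' size=0x4=4, data at stream[12..16]='0hxb' -> body[4..8], body so far='nve10hxb'
Chunk 3: stream[18..19]='7' size=0x7=7, data at stream[21..28]='lfd9mkp' -> body[8..15], body so far='nve10hxblfd9mkp'
Chunk 4: stream[30..31]='2' size=0x2=2, data at stream[33..35]='va' -> body[15..17], body so far='nve10hxblfd9mkpva'
Chunk 5: stream[37..38]='0' size=0 (terminator). Final body='nve10hxblfd9mkpva' (17 bytes)
Body byte 16 at stream offset 34

Answer: 34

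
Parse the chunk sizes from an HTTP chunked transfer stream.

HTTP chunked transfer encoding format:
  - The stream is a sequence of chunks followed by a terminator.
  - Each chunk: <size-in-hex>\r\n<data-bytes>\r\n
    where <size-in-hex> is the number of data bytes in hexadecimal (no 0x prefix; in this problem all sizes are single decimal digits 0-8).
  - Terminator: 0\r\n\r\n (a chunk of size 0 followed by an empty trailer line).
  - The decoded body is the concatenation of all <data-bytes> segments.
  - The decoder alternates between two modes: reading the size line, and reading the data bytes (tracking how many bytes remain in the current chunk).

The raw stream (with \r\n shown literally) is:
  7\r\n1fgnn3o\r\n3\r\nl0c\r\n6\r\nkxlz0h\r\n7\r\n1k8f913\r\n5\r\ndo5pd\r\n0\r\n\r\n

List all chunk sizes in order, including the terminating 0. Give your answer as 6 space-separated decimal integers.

Answer: 7 3 6 7 5 0

Derivation:
Chunk 1: stream[0..1]='7' size=0x7=7, data at stream[3..10]='1fgnn3o' -> body[0..7], body so far='1fgnn3o'
Chunk 2: stream[12..13]='3' size=0x3=3, data at stream[15..18]='l0c' -> body[7..10], body so far='1fgnn3ol0c'
Chunk 3: stream[20..21]='6' size=0x6=6, data at stream[23..29]='kxlz0h' -> body[10..16], body so far='1fgnn3ol0ckxlz0h'
Chunk 4: stream[31..32]='7' size=0x7=7, data at stream[34..41]='1k8f913' -> body[16..23], body so far='1fgnn3ol0ckxlz0h1k8f913'
Chunk 5: stream[43..44]='5' size=0x5=5, data at stream[46..51]='do5pd' -> body[23..28], body so far='1fgnn3ol0ckxlz0h1k8f913do5pd'
Chunk 6: stream[53..54]='0' size=0 (terminator). Final body='1fgnn3ol0ckxlz0h1k8f913do5pd' (28 bytes)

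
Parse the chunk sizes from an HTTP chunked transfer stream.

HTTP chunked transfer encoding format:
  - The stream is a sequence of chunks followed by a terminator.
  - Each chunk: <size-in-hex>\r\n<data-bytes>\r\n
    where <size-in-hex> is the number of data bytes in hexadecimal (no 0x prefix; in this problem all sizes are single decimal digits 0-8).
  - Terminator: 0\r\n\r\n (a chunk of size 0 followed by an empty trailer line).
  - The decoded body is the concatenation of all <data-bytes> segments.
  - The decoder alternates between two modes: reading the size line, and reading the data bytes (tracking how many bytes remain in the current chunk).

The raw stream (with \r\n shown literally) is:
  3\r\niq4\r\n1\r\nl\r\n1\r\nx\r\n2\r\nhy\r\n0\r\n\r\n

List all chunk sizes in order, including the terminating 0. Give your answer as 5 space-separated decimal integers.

Chunk 1: stream[0..1]='3' size=0x3=3, data at stream[3..6]='iq4' -> body[0..3], body so far='iq4'
Chunk 2: stream[8..9]='1' size=0x1=1, data at stream[11..12]='l' -> body[3..4], body so far='iq4l'
Chunk 3: stream[14..15]='1' size=0x1=1, data at stream[17..18]='x' -> body[4..5], body so far='iq4lx'
Chunk 4: stream[20..21]='2' size=0x2=2, data at stream[23..25]='hy' -> body[5..7], body so far='iq4lxhy'
Chunk 5: stream[27..28]='0' size=0 (terminator). Final body='iq4lxhy' (7 bytes)

Answer: 3 1 1 2 0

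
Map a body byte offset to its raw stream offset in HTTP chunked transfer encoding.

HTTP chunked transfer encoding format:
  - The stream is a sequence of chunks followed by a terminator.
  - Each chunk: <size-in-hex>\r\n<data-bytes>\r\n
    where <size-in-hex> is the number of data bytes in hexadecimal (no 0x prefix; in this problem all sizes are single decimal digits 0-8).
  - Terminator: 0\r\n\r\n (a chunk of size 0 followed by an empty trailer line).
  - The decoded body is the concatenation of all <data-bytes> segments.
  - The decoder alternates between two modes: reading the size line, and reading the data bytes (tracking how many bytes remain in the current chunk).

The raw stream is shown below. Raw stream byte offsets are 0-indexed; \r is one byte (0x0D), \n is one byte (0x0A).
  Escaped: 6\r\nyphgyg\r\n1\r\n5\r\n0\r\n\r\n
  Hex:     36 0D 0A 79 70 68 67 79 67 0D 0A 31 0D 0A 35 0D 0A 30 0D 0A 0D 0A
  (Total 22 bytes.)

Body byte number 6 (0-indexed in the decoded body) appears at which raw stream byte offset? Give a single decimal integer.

Answer: 14

Derivation:
Chunk 1: stream[0..1]='6' size=0x6=6, data at stream[3..9]='yphgyg' -> body[0..6], body so far='yphgyg'
Chunk 2: stream[11..12]='1' size=0x1=1, data at stream[14..15]='5' -> body[6..7], body so far='yphgyg5'
Chunk 3: stream[17..18]='0' size=0 (terminator). Final body='yphgyg5' (7 bytes)
Body byte 6 at stream offset 14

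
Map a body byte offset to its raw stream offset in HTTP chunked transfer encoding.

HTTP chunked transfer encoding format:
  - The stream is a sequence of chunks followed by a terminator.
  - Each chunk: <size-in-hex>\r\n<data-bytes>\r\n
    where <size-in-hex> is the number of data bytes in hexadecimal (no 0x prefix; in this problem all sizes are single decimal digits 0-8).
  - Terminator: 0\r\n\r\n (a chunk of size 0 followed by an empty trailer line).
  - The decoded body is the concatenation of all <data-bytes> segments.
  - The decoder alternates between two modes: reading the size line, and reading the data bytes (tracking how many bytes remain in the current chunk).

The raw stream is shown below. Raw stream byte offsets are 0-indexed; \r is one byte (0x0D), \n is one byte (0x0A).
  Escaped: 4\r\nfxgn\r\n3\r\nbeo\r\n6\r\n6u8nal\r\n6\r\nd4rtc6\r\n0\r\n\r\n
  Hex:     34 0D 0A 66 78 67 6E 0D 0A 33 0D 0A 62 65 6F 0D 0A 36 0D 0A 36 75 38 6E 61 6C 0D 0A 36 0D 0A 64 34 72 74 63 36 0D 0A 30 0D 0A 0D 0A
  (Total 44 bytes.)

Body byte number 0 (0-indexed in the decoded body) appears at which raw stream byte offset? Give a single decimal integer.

Answer: 3

Derivation:
Chunk 1: stream[0..1]='4' size=0x4=4, data at stream[3..7]='fxgn' -> body[0..4], body so far='fxgn'
Chunk 2: stream[9..10]='3' size=0x3=3, data at stream[12..15]='beo' -> body[4..7], body so far='fxgnbeo'
Chunk 3: stream[17..18]='6' size=0x6=6, data at stream[20..26]='6u8nal' -> body[7..13], body so far='fxgnbeo6u8nal'
Chunk 4: stream[28..29]='6' size=0x6=6, data at stream[31..37]='d4rtc6' -> body[13..19], body so far='fxgnbeo6u8nald4rtc6'
Chunk 5: stream[39..40]='0' size=0 (terminator). Final body='fxgnbeo6u8nald4rtc6' (19 bytes)
Body byte 0 at stream offset 3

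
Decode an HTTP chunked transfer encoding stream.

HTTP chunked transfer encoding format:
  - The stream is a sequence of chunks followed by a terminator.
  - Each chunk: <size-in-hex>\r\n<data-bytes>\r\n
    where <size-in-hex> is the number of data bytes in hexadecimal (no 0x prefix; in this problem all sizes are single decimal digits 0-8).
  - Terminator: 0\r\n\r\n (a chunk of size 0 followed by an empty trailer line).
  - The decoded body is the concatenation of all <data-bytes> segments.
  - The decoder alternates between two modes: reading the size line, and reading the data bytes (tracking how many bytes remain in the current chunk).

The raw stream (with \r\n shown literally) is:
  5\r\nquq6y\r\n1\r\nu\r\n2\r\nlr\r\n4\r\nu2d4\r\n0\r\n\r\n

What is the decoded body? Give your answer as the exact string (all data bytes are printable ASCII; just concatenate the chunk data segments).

Chunk 1: stream[0..1]='5' size=0x5=5, data at stream[3..8]='quq6y' -> body[0..5], body so far='quq6y'
Chunk 2: stream[10..11]='1' size=0x1=1, data at stream[13..14]='u' -> body[5..6], body so far='quq6yu'
Chunk 3: stream[16..17]='2' size=0x2=2, data at stream[19..21]='lr' -> body[6..8], body so far='quq6yulr'
Chunk 4: stream[23..24]='4' size=0x4=4, data at stream[26..30]='u2d4' -> body[8..12], body so far='quq6yulru2d4'
Chunk 5: stream[32..33]='0' size=0 (terminator). Final body='quq6yulru2d4' (12 bytes)

Answer: quq6yulru2d4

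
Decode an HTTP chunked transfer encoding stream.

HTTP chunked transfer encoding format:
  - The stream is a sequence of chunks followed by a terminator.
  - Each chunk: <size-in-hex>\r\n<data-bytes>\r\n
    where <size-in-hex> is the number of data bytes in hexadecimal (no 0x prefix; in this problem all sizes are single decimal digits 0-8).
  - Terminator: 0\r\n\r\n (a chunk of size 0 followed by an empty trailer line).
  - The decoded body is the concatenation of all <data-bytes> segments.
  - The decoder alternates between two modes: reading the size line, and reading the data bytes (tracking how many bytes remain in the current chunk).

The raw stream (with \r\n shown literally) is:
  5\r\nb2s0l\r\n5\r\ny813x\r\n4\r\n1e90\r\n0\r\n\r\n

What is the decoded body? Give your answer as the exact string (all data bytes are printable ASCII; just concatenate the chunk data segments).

Chunk 1: stream[0..1]='5' size=0x5=5, data at stream[3..8]='b2s0l' -> body[0..5], body so far='b2s0l'
Chunk 2: stream[10..11]='5' size=0x5=5, data at stream[13..18]='y813x' -> body[5..10], body so far='b2s0ly813x'
Chunk 3: stream[20..21]='4' size=0x4=4, data at stream[23..27]='1e90' -> body[10..14], body so far='b2s0ly813x1e90'
Chunk 4: stream[29..30]='0' size=0 (terminator). Final body='b2s0ly813x1e90' (14 bytes)

Answer: b2s0ly813x1e90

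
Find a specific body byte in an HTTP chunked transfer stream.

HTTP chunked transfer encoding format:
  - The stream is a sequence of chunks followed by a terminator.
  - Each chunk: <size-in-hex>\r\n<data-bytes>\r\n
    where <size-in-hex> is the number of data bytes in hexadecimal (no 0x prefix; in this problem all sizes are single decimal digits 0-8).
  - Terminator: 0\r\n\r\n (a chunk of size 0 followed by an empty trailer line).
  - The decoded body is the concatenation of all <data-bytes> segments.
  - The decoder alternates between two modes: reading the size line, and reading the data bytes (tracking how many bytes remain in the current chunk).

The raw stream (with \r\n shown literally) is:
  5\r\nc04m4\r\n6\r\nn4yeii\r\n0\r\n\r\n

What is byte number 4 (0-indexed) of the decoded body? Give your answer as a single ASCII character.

Chunk 1: stream[0..1]='5' size=0x5=5, data at stream[3..8]='c04m4' -> body[0..5], body so far='c04m4'
Chunk 2: stream[10..11]='6' size=0x6=6, data at stream[13..19]='n4yeii' -> body[5..11], body so far='c04m4n4yeii'
Chunk 3: stream[21..22]='0' size=0 (terminator). Final body='c04m4n4yeii' (11 bytes)
Body byte 4 = '4'

Answer: 4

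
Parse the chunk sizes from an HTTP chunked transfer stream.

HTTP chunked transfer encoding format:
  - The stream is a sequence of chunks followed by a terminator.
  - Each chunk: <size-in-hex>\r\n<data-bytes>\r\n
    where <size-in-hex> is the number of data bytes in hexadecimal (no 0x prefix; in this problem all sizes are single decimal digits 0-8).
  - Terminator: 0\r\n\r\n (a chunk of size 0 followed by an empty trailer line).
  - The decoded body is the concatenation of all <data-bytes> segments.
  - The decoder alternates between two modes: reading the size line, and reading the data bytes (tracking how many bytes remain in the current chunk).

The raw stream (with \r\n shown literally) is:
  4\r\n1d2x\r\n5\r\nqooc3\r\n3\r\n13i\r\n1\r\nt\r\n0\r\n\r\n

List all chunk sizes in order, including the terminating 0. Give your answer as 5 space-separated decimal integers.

Answer: 4 5 3 1 0

Derivation:
Chunk 1: stream[0..1]='4' size=0x4=4, data at stream[3..7]='1d2x' -> body[0..4], body so far='1d2x'
Chunk 2: stream[9..10]='5' size=0x5=5, data at stream[12..17]='qooc3' -> body[4..9], body so far='1d2xqooc3'
Chunk 3: stream[19..20]='3' size=0x3=3, data at stream[22..25]='13i' -> body[9..12], body so far='1d2xqooc313i'
Chunk 4: stream[27..28]='1' size=0x1=1, data at stream[30..31]='t' -> body[12..13], body so far='1d2xqooc313it'
Chunk 5: stream[33..34]='0' size=0 (terminator). Final body='1d2xqooc313it' (13 bytes)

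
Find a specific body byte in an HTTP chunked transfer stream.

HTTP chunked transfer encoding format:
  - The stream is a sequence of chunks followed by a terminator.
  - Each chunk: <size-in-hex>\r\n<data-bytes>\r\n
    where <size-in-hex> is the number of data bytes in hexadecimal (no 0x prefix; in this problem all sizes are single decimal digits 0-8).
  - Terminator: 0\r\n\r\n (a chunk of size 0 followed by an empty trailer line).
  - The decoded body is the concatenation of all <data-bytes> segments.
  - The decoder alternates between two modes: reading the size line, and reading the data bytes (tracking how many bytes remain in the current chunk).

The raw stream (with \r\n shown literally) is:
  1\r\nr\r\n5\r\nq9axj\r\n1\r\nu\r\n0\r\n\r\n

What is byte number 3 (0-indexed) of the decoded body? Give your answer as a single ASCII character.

Chunk 1: stream[0..1]='1' size=0x1=1, data at stream[3..4]='r' -> body[0..1], body so far='r'
Chunk 2: stream[6..7]='5' size=0x5=5, data at stream[9..14]='q9axj' -> body[1..6], body so far='rq9axj'
Chunk 3: stream[16..17]='1' size=0x1=1, data at stream[19..20]='u' -> body[6..7], body so far='rq9axju'
Chunk 4: stream[22..23]='0' size=0 (terminator). Final body='rq9axju' (7 bytes)
Body byte 3 = 'a'

Answer: a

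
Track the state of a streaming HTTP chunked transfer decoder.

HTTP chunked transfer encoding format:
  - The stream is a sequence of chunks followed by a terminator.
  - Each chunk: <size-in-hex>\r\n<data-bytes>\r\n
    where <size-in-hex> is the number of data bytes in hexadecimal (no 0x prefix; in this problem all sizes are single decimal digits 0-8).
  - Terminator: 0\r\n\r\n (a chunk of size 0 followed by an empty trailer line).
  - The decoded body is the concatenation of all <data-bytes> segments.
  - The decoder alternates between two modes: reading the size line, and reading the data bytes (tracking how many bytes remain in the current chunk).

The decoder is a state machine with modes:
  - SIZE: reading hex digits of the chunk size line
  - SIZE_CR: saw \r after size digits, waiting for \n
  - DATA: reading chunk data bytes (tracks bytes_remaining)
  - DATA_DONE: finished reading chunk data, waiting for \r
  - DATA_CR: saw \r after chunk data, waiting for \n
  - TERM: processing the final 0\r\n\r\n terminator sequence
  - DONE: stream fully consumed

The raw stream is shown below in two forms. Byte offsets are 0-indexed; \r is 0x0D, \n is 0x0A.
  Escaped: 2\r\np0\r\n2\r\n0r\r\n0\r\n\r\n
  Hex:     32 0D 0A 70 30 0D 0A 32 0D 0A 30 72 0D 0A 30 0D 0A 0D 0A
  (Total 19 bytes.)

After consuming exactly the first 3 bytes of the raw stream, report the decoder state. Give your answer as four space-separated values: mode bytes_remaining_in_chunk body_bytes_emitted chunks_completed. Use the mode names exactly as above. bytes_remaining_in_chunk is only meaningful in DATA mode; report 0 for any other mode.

Answer: DATA 2 0 0

Derivation:
Byte 0 = '2': mode=SIZE remaining=0 emitted=0 chunks_done=0
Byte 1 = 0x0D: mode=SIZE_CR remaining=0 emitted=0 chunks_done=0
Byte 2 = 0x0A: mode=DATA remaining=2 emitted=0 chunks_done=0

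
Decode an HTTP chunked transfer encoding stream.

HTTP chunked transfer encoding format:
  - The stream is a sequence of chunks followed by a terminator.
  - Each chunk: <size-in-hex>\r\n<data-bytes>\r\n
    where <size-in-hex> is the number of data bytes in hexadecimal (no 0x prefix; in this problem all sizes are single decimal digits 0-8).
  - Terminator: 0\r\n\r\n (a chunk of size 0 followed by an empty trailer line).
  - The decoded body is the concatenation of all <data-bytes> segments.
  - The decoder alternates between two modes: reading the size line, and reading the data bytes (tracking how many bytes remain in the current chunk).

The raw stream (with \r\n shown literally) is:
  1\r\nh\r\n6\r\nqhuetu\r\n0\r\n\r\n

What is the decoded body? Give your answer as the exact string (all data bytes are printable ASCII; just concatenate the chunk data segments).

Answer: hqhuetu

Derivation:
Chunk 1: stream[0..1]='1' size=0x1=1, data at stream[3..4]='h' -> body[0..1], body so far='h'
Chunk 2: stream[6..7]='6' size=0x6=6, data at stream[9..15]='qhuetu' -> body[1..7], body so far='hqhuetu'
Chunk 3: stream[17..18]='0' size=0 (terminator). Final body='hqhuetu' (7 bytes)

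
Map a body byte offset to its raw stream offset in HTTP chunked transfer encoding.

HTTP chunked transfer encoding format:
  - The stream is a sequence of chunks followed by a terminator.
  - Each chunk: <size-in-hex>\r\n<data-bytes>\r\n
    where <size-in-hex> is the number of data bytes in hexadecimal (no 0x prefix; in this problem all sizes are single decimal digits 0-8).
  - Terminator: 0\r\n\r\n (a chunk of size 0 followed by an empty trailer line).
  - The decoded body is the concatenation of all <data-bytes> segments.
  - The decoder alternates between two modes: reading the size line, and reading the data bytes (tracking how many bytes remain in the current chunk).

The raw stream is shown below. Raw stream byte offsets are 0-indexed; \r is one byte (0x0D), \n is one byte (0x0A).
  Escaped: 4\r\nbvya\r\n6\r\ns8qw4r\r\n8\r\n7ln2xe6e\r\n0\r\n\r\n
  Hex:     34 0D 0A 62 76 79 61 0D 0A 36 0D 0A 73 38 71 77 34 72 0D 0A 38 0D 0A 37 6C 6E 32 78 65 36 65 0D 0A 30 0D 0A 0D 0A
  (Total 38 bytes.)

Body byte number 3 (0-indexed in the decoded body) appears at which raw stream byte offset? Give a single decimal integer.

Chunk 1: stream[0..1]='4' size=0x4=4, data at stream[3..7]='bvya' -> body[0..4], body so far='bvya'
Chunk 2: stream[9..10]='6' size=0x6=6, data at stream[12..18]='s8qw4r' -> body[4..10], body so far='bvyas8qw4r'
Chunk 3: stream[20..21]='8' size=0x8=8, data at stream[23..31]='7ln2xe6e' -> body[10..18], body so far='bvyas8qw4r7ln2xe6e'
Chunk 4: stream[33..34]='0' size=0 (terminator). Final body='bvyas8qw4r7ln2xe6e' (18 bytes)
Body byte 3 at stream offset 6

Answer: 6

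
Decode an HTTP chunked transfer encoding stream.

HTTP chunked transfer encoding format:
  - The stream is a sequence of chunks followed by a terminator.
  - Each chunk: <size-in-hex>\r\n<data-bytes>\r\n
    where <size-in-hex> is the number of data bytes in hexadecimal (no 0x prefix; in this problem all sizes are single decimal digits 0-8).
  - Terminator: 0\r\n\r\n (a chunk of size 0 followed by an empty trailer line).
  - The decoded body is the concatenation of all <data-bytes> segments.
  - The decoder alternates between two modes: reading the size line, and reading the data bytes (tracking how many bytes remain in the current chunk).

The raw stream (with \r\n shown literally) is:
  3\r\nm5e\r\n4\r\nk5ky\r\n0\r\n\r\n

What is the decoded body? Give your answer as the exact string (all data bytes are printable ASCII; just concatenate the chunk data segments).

Chunk 1: stream[0..1]='3' size=0x3=3, data at stream[3..6]='m5e' -> body[0..3], body so far='m5e'
Chunk 2: stream[8..9]='4' size=0x4=4, data at stream[11..15]='k5ky' -> body[3..7], body so far='m5ek5ky'
Chunk 3: stream[17..18]='0' size=0 (terminator). Final body='m5ek5ky' (7 bytes)

Answer: m5ek5ky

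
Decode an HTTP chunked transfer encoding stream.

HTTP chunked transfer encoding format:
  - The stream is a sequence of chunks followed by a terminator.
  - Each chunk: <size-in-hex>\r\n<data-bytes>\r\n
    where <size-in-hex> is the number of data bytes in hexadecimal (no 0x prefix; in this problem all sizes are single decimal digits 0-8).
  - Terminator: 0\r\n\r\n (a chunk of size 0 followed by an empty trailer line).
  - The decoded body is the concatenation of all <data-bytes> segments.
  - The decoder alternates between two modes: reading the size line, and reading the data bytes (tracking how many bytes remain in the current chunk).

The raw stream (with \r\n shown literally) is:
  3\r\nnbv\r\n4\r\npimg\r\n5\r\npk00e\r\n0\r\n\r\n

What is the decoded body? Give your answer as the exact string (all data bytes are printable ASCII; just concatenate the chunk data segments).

Chunk 1: stream[0..1]='3' size=0x3=3, data at stream[3..6]='nbv' -> body[0..3], body so far='nbv'
Chunk 2: stream[8..9]='4' size=0x4=4, data at stream[11..15]='pimg' -> body[3..7], body so far='nbvpimg'
Chunk 3: stream[17..18]='5' size=0x5=5, data at stream[20..25]='pk00e' -> body[7..12], body so far='nbvpimgpk00e'
Chunk 4: stream[27..28]='0' size=0 (terminator). Final body='nbvpimgpk00e' (12 bytes)

Answer: nbvpimgpk00e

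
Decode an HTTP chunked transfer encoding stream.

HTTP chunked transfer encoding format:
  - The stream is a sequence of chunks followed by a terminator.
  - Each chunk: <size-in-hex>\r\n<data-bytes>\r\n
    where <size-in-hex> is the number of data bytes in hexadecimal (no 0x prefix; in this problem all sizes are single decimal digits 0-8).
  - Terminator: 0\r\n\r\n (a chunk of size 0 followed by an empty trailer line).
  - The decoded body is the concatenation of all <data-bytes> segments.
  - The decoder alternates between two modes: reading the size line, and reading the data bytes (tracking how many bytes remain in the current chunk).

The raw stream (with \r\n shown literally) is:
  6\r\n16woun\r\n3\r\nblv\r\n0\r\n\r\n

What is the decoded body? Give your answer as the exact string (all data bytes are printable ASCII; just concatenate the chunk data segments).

Chunk 1: stream[0..1]='6' size=0x6=6, data at stream[3..9]='16woun' -> body[0..6], body so far='16woun'
Chunk 2: stream[11..12]='3' size=0x3=3, data at stream[14..17]='blv' -> body[6..9], body so far='16wounblv'
Chunk 3: stream[19..20]='0' size=0 (terminator). Final body='16wounblv' (9 bytes)

Answer: 16wounblv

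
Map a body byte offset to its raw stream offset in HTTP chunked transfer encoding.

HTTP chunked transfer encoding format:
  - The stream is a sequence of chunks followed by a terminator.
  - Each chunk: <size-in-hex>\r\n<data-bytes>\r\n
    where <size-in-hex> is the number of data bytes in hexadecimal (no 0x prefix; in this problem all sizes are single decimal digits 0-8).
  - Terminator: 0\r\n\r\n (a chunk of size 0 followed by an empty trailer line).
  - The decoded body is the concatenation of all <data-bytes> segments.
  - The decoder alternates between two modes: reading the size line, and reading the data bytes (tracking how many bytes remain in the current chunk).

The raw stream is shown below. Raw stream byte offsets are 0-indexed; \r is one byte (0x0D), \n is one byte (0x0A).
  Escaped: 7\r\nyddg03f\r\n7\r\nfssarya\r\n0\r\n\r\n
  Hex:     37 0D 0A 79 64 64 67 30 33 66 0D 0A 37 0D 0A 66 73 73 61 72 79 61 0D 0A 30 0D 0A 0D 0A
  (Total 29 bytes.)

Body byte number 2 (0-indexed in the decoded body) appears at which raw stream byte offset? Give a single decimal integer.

Answer: 5

Derivation:
Chunk 1: stream[0..1]='7' size=0x7=7, data at stream[3..10]='yddg03f' -> body[0..7], body so far='yddg03f'
Chunk 2: stream[12..13]='7' size=0x7=7, data at stream[15..22]='fssarya' -> body[7..14], body so far='yddg03ffssarya'
Chunk 3: stream[24..25]='0' size=0 (terminator). Final body='yddg03ffssarya' (14 bytes)
Body byte 2 at stream offset 5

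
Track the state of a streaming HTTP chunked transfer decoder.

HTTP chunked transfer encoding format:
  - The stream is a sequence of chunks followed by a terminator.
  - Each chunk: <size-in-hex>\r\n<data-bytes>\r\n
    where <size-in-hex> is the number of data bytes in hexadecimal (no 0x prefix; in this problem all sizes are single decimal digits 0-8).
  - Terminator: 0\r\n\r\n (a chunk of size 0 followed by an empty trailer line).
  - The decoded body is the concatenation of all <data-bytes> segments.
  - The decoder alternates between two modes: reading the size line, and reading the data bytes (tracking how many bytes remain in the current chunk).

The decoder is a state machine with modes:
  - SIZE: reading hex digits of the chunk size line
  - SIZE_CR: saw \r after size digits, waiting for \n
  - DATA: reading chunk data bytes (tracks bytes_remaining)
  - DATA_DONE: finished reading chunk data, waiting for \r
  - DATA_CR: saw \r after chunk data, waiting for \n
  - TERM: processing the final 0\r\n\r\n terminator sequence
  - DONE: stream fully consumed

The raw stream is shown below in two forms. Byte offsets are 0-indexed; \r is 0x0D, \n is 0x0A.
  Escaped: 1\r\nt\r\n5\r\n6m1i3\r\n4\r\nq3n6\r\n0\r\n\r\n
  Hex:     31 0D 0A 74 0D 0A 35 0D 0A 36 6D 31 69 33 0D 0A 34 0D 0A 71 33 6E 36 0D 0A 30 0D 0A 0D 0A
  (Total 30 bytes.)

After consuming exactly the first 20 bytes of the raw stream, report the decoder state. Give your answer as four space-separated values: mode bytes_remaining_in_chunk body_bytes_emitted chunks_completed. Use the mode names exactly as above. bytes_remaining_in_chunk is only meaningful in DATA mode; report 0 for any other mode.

Byte 0 = '1': mode=SIZE remaining=0 emitted=0 chunks_done=0
Byte 1 = 0x0D: mode=SIZE_CR remaining=0 emitted=0 chunks_done=0
Byte 2 = 0x0A: mode=DATA remaining=1 emitted=0 chunks_done=0
Byte 3 = 't': mode=DATA_DONE remaining=0 emitted=1 chunks_done=0
Byte 4 = 0x0D: mode=DATA_CR remaining=0 emitted=1 chunks_done=0
Byte 5 = 0x0A: mode=SIZE remaining=0 emitted=1 chunks_done=1
Byte 6 = '5': mode=SIZE remaining=0 emitted=1 chunks_done=1
Byte 7 = 0x0D: mode=SIZE_CR remaining=0 emitted=1 chunks_done=1
Byte 8 = 0x0A: mode=DATA remaining=5 emitted=1 chunks_done=1
Byte 9 = '6': mode=DATA remaining=4 emitted=2 chunks_done=1
Byte 10 = 'm': mode=DATA remaining=3 emitted=3 chunks_done=1
Byte 11 = '1': mode=DATA remaining=2 emitted=4 chunks_done=1
Byte 12 = 'i': mode=DATA remaining=1 emitted=5 chunks_done=1
Byte 13 = '3': mode=DATA_DONE remaining=0 emitted=6 chunks_done=1
Byte 14 = 0x0D: mode=DATA_CR remaining=0 emitted=6 chunks_done=1
Byte 15 = 0x0A: mode=SIZE remaining=0 emitted=6 chunks_done=2
Byte 16 = '4': mode=SIZE remaining=0 emitted=6 chunks_done=2
Byte 17 = 0x0D: mode=SIZE_CR remaining=0 emitted=6 chunks_done=2
Byte 18 = 0x0A: mode=DATA remaining=4 emitted=6 chunks_done=2
Byte 19 = 'q': mode=DATA remaining=3 emitted=7 chunks_done=2

Answer: DATA 3 7 2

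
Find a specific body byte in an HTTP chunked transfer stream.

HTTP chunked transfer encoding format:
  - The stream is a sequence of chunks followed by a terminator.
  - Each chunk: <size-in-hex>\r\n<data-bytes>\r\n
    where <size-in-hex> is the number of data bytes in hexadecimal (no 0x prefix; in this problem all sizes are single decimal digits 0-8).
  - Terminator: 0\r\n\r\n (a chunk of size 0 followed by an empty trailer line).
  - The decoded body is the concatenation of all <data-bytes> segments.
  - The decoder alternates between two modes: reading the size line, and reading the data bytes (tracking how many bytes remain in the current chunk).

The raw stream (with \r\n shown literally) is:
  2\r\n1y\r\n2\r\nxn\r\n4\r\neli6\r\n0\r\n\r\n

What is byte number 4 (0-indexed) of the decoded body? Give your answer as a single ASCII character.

Chunk 1: stream[0..1]='2' size=0x2=2, data at stream[3..5]='1y' -> body[0..2], body so far='1y'
Chunk 2: stream[7..8]='2' size=0x2=2, data at stream[10..12]='xn' -> body[2..4], body so far='1yxn'
Chunk 3: stream[14..15]='4' size=0x4=4, data at stream[17..21]='eli6' -> body[4..8], body so far='1yxneli6'
Chunk 4: stream[23..24]='0' size=0 (terminator). Final body='1yxneli6' (8 bytes)
Body byte 4 = 'e'

Answer: e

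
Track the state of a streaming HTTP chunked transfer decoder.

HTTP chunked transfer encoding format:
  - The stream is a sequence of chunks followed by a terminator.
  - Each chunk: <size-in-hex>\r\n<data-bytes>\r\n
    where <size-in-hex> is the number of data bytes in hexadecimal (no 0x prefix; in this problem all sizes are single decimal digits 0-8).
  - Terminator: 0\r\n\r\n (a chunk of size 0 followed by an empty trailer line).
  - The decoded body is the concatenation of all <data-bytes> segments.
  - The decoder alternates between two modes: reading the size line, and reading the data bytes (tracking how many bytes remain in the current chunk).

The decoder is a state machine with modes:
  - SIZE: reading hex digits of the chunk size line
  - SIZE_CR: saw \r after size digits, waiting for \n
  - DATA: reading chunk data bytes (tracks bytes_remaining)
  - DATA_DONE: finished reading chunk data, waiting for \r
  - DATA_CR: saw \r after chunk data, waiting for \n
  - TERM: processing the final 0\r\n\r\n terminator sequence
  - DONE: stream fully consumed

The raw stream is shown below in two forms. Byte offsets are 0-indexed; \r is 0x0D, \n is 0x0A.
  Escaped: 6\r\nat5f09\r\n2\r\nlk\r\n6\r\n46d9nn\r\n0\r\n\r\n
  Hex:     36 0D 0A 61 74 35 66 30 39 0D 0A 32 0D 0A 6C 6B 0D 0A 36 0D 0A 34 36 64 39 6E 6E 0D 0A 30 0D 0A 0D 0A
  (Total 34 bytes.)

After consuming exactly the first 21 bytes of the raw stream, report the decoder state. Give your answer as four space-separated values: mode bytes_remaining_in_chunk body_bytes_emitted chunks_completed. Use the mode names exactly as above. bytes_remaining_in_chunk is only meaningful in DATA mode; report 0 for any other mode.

Byte 0 = '6': mode=SIZE remaining=0 emitted=0 chunks_done=0
Byte 1 = 0x0D: mode=SIZE_CR remaining=0 emitted=0 chunks_done=0
Byte 2 = 0x0A: mode=DATA remaining=6 emitted=0 chunks_done=0
Byte 3 = 'a': mode=DATA remaining=5 emitted=1 chunks_done=0
Byte 4 = 't': mode=DATA remaining=4 emitted=2 chunks_done=0
Byte 5 = '5': mode=DATA remaining=3 emitted=3 chunks_done=0
Byte 6 = 'f': mode=DATA remaining=2 emitted=4 chunks_done=0
Byte 7 = '0': mode=DATA remaining=1 emitted=5 chunks_done=0
Byte 8 = '9': mode=DATA_DONE remaining=0 emitted=6 chunks_done=0
Byte 9 = 0x0D: mode=DATA_CR remaining=0 emitted=6 chunks_done=0
Byte 10 = 0x0A: mode=SIZE remaining=0 emitted=6 chunks_done=1
Byte 11 = '2': mode=SIZE remaining=0 emitted=6 chunks_done=1
Byte 12 = 0x0D: mode=SIZE_CR remaining=0 emitted=6 chunks_done=1
Byte 13 = 0x0A: mode=DATA remaining=2 emitted=6 chunks_done=1
Byte 14 = 'l': mode=DATA remaining=1 emitted=7 chunks_done=1
Byte 15 = 'k': mode=DATA_DONE remaining=0 emitted=8 chunks_done=1
Byte 16 = 0x0D: mode=DATA_CR remaining=0 emitted=8 chunks_done=1
Byte 17 = 0x0A: mode=SIZE remaining=0 emitted=8 chunks_done=2
Byte 18 = '6': mode=SIZE remaining=0 emitted=8 chunks_done=2
Byte 19 = 0x0D: mode=SIZE_CR remaining=0 emitted=8 chunks_done=2
Byte 20 = 0x0A: mode=DATA remaining=6 emitted=8 chunks_done=2

Answer: DATA 6 8 2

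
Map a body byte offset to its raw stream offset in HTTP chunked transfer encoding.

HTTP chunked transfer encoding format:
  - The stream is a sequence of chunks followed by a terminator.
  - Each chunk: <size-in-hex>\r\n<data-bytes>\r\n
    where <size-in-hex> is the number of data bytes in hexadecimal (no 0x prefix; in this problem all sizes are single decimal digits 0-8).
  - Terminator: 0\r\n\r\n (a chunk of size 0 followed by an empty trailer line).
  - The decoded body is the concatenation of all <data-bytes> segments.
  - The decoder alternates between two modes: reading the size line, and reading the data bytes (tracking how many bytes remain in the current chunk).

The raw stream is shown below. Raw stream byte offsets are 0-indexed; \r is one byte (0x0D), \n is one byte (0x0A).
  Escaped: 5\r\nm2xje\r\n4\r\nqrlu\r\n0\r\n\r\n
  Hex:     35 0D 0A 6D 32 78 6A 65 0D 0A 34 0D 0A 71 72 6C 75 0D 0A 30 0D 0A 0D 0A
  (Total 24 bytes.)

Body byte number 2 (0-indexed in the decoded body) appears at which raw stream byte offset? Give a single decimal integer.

Chunk 1: stream[0..1]='5' size=0x5=5, data at stream[3..8]='m2xje' -> body[0..5], body so far='m2xje'
Chunk 2: stream[10..11]='4' size=0x4=4, data at stream[13..17]='qrlu' -> body[5..9], body so far='m2xjeqrlu'
Chunk 3: stream[19..20]='0' size=0 (terminator). Final body='m2xjeqrlu' (9 bytes)
Body byte 2 at stream offset 5

Answer: 5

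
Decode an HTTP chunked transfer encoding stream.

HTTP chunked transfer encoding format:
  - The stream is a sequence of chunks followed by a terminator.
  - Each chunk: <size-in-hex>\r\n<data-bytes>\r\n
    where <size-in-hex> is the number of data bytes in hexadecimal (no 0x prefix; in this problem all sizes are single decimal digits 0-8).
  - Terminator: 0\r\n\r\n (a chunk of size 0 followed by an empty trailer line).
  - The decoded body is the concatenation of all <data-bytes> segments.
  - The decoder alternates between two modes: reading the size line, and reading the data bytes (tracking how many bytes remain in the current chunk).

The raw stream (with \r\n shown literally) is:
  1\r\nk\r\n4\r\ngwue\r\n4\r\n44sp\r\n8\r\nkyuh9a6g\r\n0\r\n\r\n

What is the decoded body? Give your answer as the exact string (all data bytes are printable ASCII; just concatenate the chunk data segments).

Chunk 1: stream[0..1]='1' size=0x1=1, data at stream[3..4]='k' -> body[0..1], body so far='k'
Chunk 2: stream[6..7]='4' size=0x4=4, data at stream[9..13]='gwue' -> body[1..5], body so far='kgwue'
Chunk 3: stream[15..16]='4' size=0x4=4, data at stream[18..22]='44sp' -> body[5..9], body so far='kgwue44sp'
Chunk 4: stream[24..25]='8' size=0x8=8, data at stream[27..35]='kyuh9a6g' -> body[9..17], body so far='kgwue44spkyuh9a6g'
Chunk 5: stream[37..38]='0' size=0 (terminator). Final body='kgwue44spkyuh9a6g' (17 bytes)

Answer: kgwue44spkyuh9a6g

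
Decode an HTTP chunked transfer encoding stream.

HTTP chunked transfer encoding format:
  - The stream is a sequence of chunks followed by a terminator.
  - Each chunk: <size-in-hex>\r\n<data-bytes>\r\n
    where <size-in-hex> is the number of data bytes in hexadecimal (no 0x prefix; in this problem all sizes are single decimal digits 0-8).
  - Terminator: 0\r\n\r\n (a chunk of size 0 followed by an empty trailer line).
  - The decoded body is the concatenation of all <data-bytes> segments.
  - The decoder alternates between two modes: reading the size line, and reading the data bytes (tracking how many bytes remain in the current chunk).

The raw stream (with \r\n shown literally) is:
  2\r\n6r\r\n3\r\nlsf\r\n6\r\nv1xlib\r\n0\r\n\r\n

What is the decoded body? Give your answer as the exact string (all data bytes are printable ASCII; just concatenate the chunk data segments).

Answer: 6rlsfv1xlib

Derivation:
Chunk 1: stream[0..1]='2' size=0x2=2, data at stream[3..5]='6r' -> body[0..2], body so far='6r'
Chunk 2: stream[7..8]='3' size=0x3=3, data at stream[10..13]='lsf' -> body[2..5], body so far='6rlsf'
Chunk 3: stream[15..16]='6' size=0x6=6, data at stream[18..24]='v1xlib' -> body[5..11], body so far='6rlsfv1xlib'
Chunk 4: stream[26..27]='0' size=0 (terminator). Final body='6rlsfv1xlib' (11 bytes)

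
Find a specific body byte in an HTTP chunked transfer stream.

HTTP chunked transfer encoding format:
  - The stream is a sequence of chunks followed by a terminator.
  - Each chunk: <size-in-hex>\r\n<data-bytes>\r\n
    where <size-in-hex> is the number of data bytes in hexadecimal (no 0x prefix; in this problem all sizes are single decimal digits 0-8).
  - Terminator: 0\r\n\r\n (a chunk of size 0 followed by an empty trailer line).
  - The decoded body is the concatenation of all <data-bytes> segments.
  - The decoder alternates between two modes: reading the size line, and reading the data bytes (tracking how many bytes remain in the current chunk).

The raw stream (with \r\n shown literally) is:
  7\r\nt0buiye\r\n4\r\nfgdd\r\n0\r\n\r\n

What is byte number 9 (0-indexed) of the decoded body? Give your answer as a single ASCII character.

Answer: d

Derivation:
Chunk 1: stream[0..1]='7' size=0x7=7, data at stream[3..10]='t0buiye' -> body[0..7], body so far='t0buiye'
Chunk 2: stream[12..13]='4' size=0x4=4, data at stream[15..19]='fgdd' -> body[7..11], body so far='t0buiyefgdd'
Chunk 3: stream[21..22]='0' size=0 (terminator). Final body='t0buiyefgdd' (11 bytes)
Body byte 9 = 'd'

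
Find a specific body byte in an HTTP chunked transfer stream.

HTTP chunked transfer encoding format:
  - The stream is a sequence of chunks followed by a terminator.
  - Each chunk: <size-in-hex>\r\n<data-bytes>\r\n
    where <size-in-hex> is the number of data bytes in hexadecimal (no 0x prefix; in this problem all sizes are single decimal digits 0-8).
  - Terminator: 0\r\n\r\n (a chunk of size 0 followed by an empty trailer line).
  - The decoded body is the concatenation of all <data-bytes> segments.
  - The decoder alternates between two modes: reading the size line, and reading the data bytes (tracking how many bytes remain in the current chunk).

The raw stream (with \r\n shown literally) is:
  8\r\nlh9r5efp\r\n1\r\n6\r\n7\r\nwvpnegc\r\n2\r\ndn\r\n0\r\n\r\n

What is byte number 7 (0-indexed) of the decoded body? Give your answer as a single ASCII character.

Answer: p

Derivation:
Chunk 1: stream[0..1]='8' size=0x8=8, data at stream[3..11]='lh9r5efp' -> body[0..8], body so far='lh9r5efp'
Chunk 2: stream[13..14]='1' size=0x1=1, data at stream[16..17]='6' -> body[8..9], body so far='lh9r5efp6'
Chunk 3: stream[19..20]='7' size=0x7=7, data at stream[22..29]='wvpnegc' -> body[9..16], body so far='lh9r5efp6wvpnegc'
Chunk 4: stream[31..32]='2' size=0x2=2, data at stream[34..36]='dn' -> body[16..18], body so far='lh9r5efp6wvpnegcdn'
Chunk 5: stream[38..39]='0' size=0 (terminator). Final body='lh9r5efp6wvpnegcdn' (18 bytes)
Body byte 7 = 'p'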